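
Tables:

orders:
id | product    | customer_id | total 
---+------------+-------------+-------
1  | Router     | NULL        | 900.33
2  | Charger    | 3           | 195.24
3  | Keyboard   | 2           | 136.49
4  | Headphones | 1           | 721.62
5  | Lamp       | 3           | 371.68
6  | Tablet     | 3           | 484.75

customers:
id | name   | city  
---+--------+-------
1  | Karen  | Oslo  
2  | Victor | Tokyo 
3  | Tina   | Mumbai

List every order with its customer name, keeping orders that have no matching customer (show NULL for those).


LEFT JOIN keeps every row from orders (the left table); where customer_id has no match in customers, the customer columns become NULL. Walk through each order:
  - order 1 (Router): customer_id=NULL, no match -> kept with NULL
  - order 2 (Charger): customer_id=3 -> matches Tina
  - order 3 (Keyboard): customer_id=2 -> matches Victor
  - order 4 (Headphones): customer_id=1 -> matches Karen
  - order 5 (Lamp): customer_id=3 -> matches Tina
  - order 6 (Tablet): customer_id=3 -> matches Tina
All 6 rows appear; 1 has NULL customer.

SQL:
SELECT a.product, b.name AS customer
FROM orders a
LEFT JOIN customers b ON a.customer_id = b.id

Result:
product    | customer
-----------+---------
Router     | NULL    
Charger    | Tina    
Keyboard   | Victor  
Headphones | Karen   
Lamp       | Tina    
Tablet     | Tina    


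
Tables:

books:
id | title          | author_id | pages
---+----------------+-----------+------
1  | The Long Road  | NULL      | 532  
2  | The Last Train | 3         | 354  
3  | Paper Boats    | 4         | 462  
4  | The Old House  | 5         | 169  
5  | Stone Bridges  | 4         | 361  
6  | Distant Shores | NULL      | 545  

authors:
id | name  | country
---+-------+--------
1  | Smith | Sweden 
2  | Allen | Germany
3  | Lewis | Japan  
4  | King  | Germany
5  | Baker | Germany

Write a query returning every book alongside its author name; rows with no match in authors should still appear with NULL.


LEFT JOIN keeps every row from books (the left table); where author_id has no match in authors, the author columns become NULL. Walk through each book:
  - book 1 (The Long Road): author_id=NULL, no match -> kept with NULL
  - book 2 (The Last Train): author_id=3 -> matches Lewis
  - book 3 (Paper Boats): author_id=4 -> matches King
  - book 4 (The Old House): author_id=5 -> matches Baker
  - book 5 (Stone Bridges): author_id=4 -> matches King
  - book 6 (Distant Shores): author_id=NULL, no match -> kept with NULL
All 6 rows appear; 2 have NULL author.

SQL:
SELECT a.title, b.name AS author
FROM books a
LEFT JOIN authors b ON a.author_id = b.id

Result:
title          | author
---------------+-------
The Long Road  | NULL  
The Last Train | Lewis 
Paper Boats    | King  
The Old House  | Baker 
Stone Bridges  | King  
Distant Shores | NULL  


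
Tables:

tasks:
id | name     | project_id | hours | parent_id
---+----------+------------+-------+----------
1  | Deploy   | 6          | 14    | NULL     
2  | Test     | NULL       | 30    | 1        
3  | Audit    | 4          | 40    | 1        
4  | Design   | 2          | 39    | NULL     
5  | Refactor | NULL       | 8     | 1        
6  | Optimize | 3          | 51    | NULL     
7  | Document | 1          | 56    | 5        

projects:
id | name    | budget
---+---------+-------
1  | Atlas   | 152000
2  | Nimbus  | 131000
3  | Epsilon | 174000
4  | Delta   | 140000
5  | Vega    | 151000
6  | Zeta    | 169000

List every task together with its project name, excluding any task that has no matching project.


INNER JOIN keeps only tasks rows whose project_id matches an id in projects. Walk through each task:
  - task 1 (Deploy): project_id=6 -> matches Zeta
  - task 2 (Test): project_id=NULL, no match -> dropped
  - task 3 (Audit): project_id=4 -> matches Delta
  - task 4 (Design): project_id=2 -> matches Nimbus
  - task 5 (Refactor): project_id=NULL, no match -> dropped
  - task 6 (Optimize): project_id=3 -> matches Epsilon
  - task 7 (Document): project_id=1 -> matches Atlas
So 2 of 7 rows are dropped.

SQL:
SELECT a.name, b.name AS project
FROM tasks a
INNER JOIN projects b ON a.project_id = b.id

Result:
name     | project
---------+--------
Deploy   | Zeta   
Audit    | Delta  
Design   | Nimbus 
Optimize | Epsilon
Document | Atlas  


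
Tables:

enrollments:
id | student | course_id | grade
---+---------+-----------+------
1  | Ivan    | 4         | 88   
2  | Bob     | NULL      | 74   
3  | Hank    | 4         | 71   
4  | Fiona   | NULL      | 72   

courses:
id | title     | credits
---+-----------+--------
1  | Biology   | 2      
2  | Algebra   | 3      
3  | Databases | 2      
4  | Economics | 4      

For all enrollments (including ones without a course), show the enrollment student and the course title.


LEFT JOIN keeps every row from enrollments (the left table); where course_id has no match in courses, the course columns become NULL. Walk through each enrollment:
  - enrollment 1 (Ivan): course_id=4 -> matches Economics
  - enrollment 2 (Bob): course_id=NULL, no match -> kept with NULL
  - enrollment 3 (Hank): course_id=4 -> matches Economics
  - enrollment 4 (Fiona): course_id=NULL, no match -> kept with NULL
All 4 rows appear; 2 have NULL course.

SQL:
SELECT a.student, b.title AS course
FROM enrollments a
LEFT JOIN courses b ON a.course_id = b.id

Result:
student | course   
--------+----------
Ivan    | Economics
Bob     | NULL     
Hank    | Economics
Fiona   | NULL     


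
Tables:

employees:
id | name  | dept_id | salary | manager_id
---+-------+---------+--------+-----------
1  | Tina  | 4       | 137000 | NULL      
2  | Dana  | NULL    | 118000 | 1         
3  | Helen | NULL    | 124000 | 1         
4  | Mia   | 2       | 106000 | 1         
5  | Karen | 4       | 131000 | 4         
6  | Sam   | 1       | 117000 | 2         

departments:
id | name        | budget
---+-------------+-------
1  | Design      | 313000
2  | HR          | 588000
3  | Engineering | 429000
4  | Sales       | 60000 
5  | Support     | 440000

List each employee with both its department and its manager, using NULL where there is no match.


Two LEFT JOINs from the same base table employees: one to departments via dept_id, one to employees itself via manager_id. Both are LEFT so every employee is preserved.
Match against departments:
  - employee 1 (Tina): dept_id=4 -> matches Sales
  - employee 2 (Dana): dept_id=NULL, no match -> kept with NULL
  - employee 3 (Helen): dept_id=NULL, no match -> kept with NULL
  - employee 4 (Mia): dept_id=2 -> matches HR
  - employee 5 (Karen): dept_id=4 -> matches Sales
  - employee 6 (Sam): dept_id=1 -> matches Design
Match against employees (self):
  - employee 1 (Tina): manager_id=NULL -> NULL
  - employee 2 (Dana): manager_id=1 -> Tina
  - employee 3 (Helen): manager_id=1 -> Tina
  - employee 4 (Mia): manager_id=1 -> Tina
  - employee 5 (Karen): manager_id=4 -> Mia
  - employee 6 (Sam): manager_id=2 -> Dana

SQL:
SELECT a.name, b.name AS department, c.name AS manager
FROM employees a
LEFT JOIN departments b ON a.dept_id = b.id
LEFT JOIN employees c ON a.manager_id = c.id

Result:
name  | department | manager
------+------------+--------
Tina  | Sales      | NULL   
Dana  | NULL       | Tina   
Helen | NULL       | Tina   
Mia   | HR         | Tina   
Karen | Sales      | Mia    
Sam   | Design     | Dana   


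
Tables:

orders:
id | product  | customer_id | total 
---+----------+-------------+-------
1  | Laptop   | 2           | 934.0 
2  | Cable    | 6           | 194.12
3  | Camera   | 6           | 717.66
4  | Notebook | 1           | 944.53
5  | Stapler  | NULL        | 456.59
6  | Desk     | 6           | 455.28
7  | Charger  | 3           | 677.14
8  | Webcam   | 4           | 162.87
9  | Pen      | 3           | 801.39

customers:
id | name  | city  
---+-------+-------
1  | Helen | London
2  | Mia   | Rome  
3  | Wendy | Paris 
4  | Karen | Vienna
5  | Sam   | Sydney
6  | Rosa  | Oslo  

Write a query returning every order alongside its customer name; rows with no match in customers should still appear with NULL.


LEFT JOIN keeps every row from orders (the left table); where customer_id has no match in customers, the customer columns become NULL. Walk through each order:
  - order 1 (Laptop): customer_id=2 -> matches Mia
  - order 2 (Cable): customer_id=6 -> matches Rosa
  - order 3 (Camera): customer_id=6 -> matches Rosa
  - order 4 (Notebook): customer_id=1 -> matches Helen
  - order 5 (Stapler): customer_id=NULL, no match -> kept with NULL
  - order 6 (Desk): customer_id=6 -> matches Rosa
  - order 7 (Charger): customer_id=3 -> matches Wendy
  - order 8 (Webcam): customer_id=4 -> matches Karen
  - order 9 (Pen): customer_id=3 -> matches Wendy
All 9 rows appear; 1 has NULL customer.

SQL:
SELECT a.product, b.name AS customer
FROM orders a
LEFT JOIN customers b ON a.customer_id = b.id

Result:
product  | customer
---------+---------
Laptop   | Mia     
Cable    | Rosa    
Camera   | Rosa    
Notebook | Helen   
Stapler  | NULL    
Desk     | Rosa    
Charger  | Wendy   
Webcam   | Karen   
Pen      | Wendy   


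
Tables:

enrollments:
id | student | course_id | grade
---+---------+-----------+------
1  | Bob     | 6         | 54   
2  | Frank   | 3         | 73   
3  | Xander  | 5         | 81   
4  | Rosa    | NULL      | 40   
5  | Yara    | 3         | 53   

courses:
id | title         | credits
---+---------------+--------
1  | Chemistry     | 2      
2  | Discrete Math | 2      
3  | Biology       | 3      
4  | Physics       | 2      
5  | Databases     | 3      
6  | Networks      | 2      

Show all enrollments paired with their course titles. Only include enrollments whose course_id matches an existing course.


INNER JOIN keeps only enrollments rows whose course_id matches an id in courses. Walk through each enrollment:
  - enrollment 1 (Bob): course_id=6 -> matches Networks
  - enrollment 2 (Frank): course_id=3 -> matches Biology
  - enrollment 3 (Xander): course_id=5 -> matches Databases
  - enrollment 4 (Rosa): course_id=NULL, no match -> dropped
  - enrollment 5 (Yara): course_id=3 -> matches Biology
So 1 of 5 rows is dropped.

SQL:
SELECT a.student, b.title AS course
FROM enrollments a
INNER JOIN courses b ON a.course_id = b.id

Result:
student | course   
--------+----------
Bob     | Networks 
Frank   | Biology  
Xander  | Databases
Yara    | Biology  


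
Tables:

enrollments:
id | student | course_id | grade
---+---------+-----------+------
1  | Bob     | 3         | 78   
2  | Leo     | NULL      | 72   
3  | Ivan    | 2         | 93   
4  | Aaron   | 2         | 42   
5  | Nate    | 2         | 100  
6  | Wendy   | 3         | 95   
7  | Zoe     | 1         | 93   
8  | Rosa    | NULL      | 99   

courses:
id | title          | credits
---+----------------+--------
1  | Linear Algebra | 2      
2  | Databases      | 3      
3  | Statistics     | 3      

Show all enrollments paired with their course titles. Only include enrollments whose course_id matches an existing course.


INNER JOIN keeps only enrollments rows whose course_id matches an id in courses. Walk through each enrollment:
  - enrollment 1 (Bob): course_id=3 -> matches Statistics
  - enrollment 2 (Leo): course_id=NULL, no match -> dropped
  - enrollment 3 (Ivan): course_id=2 -> matches Databases
  - enrollment 4 (Aaron): course_id=2 -> matches Databases
  - enrollment 5 (Nate): course_id=2 -> matches Databases
  - enrollment 6 (Wendy): course_id=3 -> matches Statistics
  - enrollment 7 (Zoe): course_id=1 -> matches Linear Algebra
  - enrollment 8 (Rosa): course_id=NULL, no match -> dropped
So 2 of 8 rows are dropped.

SQL:
SELECT a.student, b.title AS course
FROM enrollments a
INNER JOIN courses b ON a.course_id = b.id

Result:
student | course        
--------+---------------
Bob     | Statistics    
Ivan    | Databases     
Aaron   | Databases     
Nate    | Databases     
Wendy   | Statistics    
Zoe     | Linear Algebra


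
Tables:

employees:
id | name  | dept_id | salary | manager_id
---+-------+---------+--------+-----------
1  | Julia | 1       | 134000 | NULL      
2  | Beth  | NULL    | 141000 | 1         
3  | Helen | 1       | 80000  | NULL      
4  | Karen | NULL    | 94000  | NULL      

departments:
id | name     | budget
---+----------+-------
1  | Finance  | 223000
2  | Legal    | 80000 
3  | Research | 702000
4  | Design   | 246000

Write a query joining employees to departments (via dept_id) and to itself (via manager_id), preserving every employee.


Two LEFT JOINs from the same base table employees: one to departments via dept_id, one to employees itself via manager_id. Both are LEFT so every employee is preserved.
Match against departments:
  - employee 1 (Julia): dept_id=1 -> matches Finance
  - employee 2 (Beth): dept_id=NULL, no match -> kept with NULL
  - employee 3 (Helen): dept_id=1 -> matches Finance
  - employee 4 (Karen): dept_id=NULL, no match -> kept with NULL
Match against employees (self):
  - employee 1 (Julia): manager_id=NULL -> NULL
  - employee 2 (Beth): manager_id=1 -> Julia
  - employee 3 (Helen): manager_id=NULL -> NULL
  - employee 4 (Karen): manager_id=NULL -> NULL

SQL:
SELECT a.name, b.name AS department, c.name AS manager
FROM employees a
LEFT JOIN departments b ON a.dept_id = b.id
LEFT JOIN employees c ON a.manager_id = c.id

Result:
name  | department | manager
------+------------+--------
Julia | Finance    | NULL   
Beth  | NULL       | Julia  
Helen | Finance    | NULL   
Karen | NULL       | NULL   


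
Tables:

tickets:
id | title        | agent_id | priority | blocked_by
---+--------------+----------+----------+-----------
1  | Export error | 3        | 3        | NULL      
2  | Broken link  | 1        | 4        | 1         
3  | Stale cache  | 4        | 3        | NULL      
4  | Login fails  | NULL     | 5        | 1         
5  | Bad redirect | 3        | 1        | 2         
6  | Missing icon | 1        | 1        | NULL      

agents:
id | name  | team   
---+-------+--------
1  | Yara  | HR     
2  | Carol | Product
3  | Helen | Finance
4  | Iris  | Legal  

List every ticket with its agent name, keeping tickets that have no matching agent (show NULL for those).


LEFT JOIN keeps every row from tickets (the left table); where agent_id has no match in agents, the agent columns become NULL. Walk through each ticket:
  - ticket 1 (Export error): agent_id=3 -> matches Helen
  - ticket 2 (Broken link): agent_id=1 -> matches Yara
  - ticket 3 (Stale cache): agent_id=4 -> matches Iris
  - ticket 4 (Login fails): agent_id=NULL, no match -> kept with NULL
  - ticket 5 (Bad redirect): agent_id=3 -> matches Helen
  - ticket 6 (Missing icon): agent_id=1 -> matches Yara
All 6 rows appear; 1 has NULL agent.

SQL:
SELECT a.title, b.name AS agent
FROM tickets a
LEFT JOIN agents b ON a.agent_id = b.id

Result:
title        | agent
-------------+------
Export error | Helen
Broken link  | Yara 
Stale cache  | Iris 
Login fails  | NULL 
Bad redirect | Helen
Missing icon | Yara 


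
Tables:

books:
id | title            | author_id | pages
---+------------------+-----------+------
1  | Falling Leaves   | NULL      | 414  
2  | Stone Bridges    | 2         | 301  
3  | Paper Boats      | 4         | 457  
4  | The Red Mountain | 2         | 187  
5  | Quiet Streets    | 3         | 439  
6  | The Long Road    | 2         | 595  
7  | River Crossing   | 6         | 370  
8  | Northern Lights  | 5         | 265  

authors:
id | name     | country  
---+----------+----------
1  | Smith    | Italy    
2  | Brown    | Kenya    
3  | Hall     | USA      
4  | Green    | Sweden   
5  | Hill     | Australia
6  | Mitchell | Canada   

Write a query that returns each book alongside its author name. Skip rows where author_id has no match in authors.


INNER JOIN keeps only books rows whose author_id matches an id in authors. Walk through each book:
  - book 1 (Falling Leaves): author_id=NULL, no match -> dropped
  - book 2 (Stone Bridges): author_id=2 -> matches Brown
  - book 3 (Paper Boats): author_id=4 -> matches Green
  - book 4 (The Red Mountain): author_id=2 -> matches Brown
  - book 5 (Quiet Streets): author_id=3 -> matches Hall
  - book 6 (The Long Road): author_id=2 -> matches Brown
  - book 7 (River Crossing): author_id=6 -> matches Mitchell
  - book 8 (Northern Lights): author_id=5 -> matches Hill
So 1 of 8 rows is dropped.

SQL:
SELECT a.title, b.name AS author
FROM books a
INNER JOIN authors b ON a.author_id = b.id

Result:
title            | author  
-----------------+---------
Stone Bridges    | Brown   
Paper Boats      | Green   
The Red Mountain | Brown   
Quiet Streets    | Hall    
The Long Road    | Brown   
River Crossing   | Mitchell
Northern Lights  | Hill    


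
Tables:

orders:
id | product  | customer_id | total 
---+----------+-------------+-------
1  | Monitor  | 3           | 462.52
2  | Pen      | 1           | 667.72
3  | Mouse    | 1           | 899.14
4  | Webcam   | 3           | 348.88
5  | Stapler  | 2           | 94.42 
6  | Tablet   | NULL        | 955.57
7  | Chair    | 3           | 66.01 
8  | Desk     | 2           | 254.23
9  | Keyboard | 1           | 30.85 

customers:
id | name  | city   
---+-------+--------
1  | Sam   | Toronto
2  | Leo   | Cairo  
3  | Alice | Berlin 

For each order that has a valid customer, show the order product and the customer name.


INNER JOIN keeps only orders rows whose customer_id matches an id in customers. Walk through each order:
  - order 1 (Monitor): customer_id=3 -> matches Alice
  - order 2 (Pen): customer_id=1 -> matches Sam
  - order 3 (Mouse): customer_id=1 -> matches Sam
  - order 4 (Webcam): customer_id=3 -> matches Alice
  - order 5 (Stapler): customer_id=2 -> matches Leo
  - order 6 (Tablet): customer_id=NULL, no match -> dropped
  - order 7 (Chair): customer_id=3 -> matches Alice
  - order 8 (Desk): customer_id=2 -> matches Leo
  - order 9 (Keyboard): customer_id=1 -> matches Sam
So 1 of 9 rows is dropped.

SQL:
SELECT a.product, b.name AS customer
FROM orders a
INNER JOIN customers b ON a.customer_id = b.id

Result:
product  | customer
---------+---------
Monitor  | Alice   
Pen      | Sam     
Mouse    | Sam     
Webcam   | Alice   
Stapler  | Leo     
Chair    | Alice   
Desk     | Leo     
Keyboard | Sam     


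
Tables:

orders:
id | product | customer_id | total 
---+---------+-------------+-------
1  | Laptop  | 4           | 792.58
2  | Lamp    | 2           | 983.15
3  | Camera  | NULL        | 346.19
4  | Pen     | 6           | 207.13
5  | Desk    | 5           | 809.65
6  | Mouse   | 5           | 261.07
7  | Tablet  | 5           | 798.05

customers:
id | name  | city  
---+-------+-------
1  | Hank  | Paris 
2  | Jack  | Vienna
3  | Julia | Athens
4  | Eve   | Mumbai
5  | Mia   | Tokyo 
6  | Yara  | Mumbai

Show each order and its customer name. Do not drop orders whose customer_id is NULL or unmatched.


LEFT JOIN keeps every row from orders (the left table); where customer_id has no match in customers, the customer columns become NULL. Walk through each order:
  - order 1 (Laptop): customer_id=4 -> matches Eve
  - order 2 (Lamp): customer_id=2 -> matches Jack
  - order 3 (Camera): customer_id=NULL, no match -> kept with NULL
  - order 4 (Pen): customer_id=6 -> matches Yara
  - order 5 (Desk): customer_id=5 -> matches Mia
  - order 6 (Mouse): customer_id=5 -> matches Mia
  - order 7 (Tablet): customer_id=5 -> matches Mia
All 7 rows appear; 1 has NULL customer.

SQL:
SELECT a.product, b.name AS customer
FROM orders a
LEFT JOIN customers b ON a.customer_id = b.id

Result:
product | customer
--------+---------
Laptop  | Eve     
Lamp    | Jack    
Camera  | NULL    
Pen     | Yara    
Desk    | Mia     
Mouse   | Mia     
Tablet  | Mia     


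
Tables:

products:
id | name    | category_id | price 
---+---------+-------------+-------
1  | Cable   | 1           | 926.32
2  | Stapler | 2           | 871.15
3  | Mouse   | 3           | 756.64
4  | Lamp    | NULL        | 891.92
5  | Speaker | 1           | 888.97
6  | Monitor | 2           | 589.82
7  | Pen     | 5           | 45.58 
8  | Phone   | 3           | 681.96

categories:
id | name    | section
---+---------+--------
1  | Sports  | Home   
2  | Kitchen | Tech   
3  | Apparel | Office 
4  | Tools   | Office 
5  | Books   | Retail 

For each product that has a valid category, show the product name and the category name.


INNER JOIN keeps only products rows whose category_id matches an id in categories. Walk through each product:
  - product 1 (Cable): category_id=1 -> matches Sports
  - product 2 (Stapler): category_id=2 -> matches Kitchen
  - product 3 (Mouse): category_id=3 -> matches Apparel
  - product 4 (Lamp): category_id=NULL, no match -> dropped
  - product 5 (Speaker): category_id=1 -> matches Sports
  - product 6 (Monitor): category_id=2 -> matches Kitchen
  - product 7 (Pen): category_id=5 -> matches Books
  - product 8 (Phone): category_id=3 -> matches Apparel
So 1 of 8 rows is dropped.

SQL:
SELECT a.name, b.name AS category
FROM products a
INNER JOIN categories b ON a.category_id = b.id

Result:
name    | category
--------+---------
Cable   | Sports  
Stapler | Kitchen 
Mouse   | Apparel 
Speaker | Sports  
Monitor | Kitchen 
Pen     | Books   
Phone   | Apparel 


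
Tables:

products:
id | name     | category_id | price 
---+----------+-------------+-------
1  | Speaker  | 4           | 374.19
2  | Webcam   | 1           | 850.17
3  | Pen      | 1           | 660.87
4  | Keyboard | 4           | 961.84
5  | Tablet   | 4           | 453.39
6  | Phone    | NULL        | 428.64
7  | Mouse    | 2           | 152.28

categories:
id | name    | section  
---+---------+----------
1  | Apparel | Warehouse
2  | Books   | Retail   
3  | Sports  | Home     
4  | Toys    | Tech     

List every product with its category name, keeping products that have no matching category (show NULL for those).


LEFT JOIN keeps every row from products (the left table); where category_id has no match in categories, the category columns become NULL. Walk through each product:
  - product 1 (Speaker): category_id=4 -> matches Toys
  - product 2 (Webcam): category_id=1 -> matches Apparel
  - product 3 (Pen): category_id=1 -> matches Apparel
  - product 4 (Keyboard): category_id=4 -> matches Toys
  - product 5 (Tablet): category_id=4 -> matches Toys
  - product 6 (Phone): category_id=NULL, no match -> kept with NULL
  - product 7 (Mouse): category_id=2 -> matches Books
All 7 rows appear; 1 has NULL category.

SQL:
SELECT a.name, b.name AS category
FROM products a
LEFT JOIN categories b ON a.category_id = b.id

Result:
name     | category
---------+---------
Speaker  | Toys    
Webcam   | Apparel 
Pen      | Apparel 
Keyboard | Toys    
Tablet   | Toys    
Phone    | NULL    
Mouse    | Books   


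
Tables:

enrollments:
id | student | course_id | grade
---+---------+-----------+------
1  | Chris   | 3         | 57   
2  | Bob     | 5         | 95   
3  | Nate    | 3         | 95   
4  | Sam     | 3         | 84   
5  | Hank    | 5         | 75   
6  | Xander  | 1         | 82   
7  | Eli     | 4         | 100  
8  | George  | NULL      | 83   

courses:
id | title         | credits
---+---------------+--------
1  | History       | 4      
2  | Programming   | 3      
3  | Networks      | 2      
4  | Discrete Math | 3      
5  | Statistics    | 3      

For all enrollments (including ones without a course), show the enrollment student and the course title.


LEFT JOIN keeps every row from enrollments (the left table); where course_id has no match in courses, the course columns become NULL. Walk through each enrollment:
  - enrollment 1 (Chris): course_id=3 -> matches Networks
  - enrollment 2 (Bob): course_id=5 -> matches Statistics
  - enrollment 3 (Nate): course_id=3 -> matches Networks
  - enrollment 4 (Sam): course_id=3 -> matches Networks
  - enrollment 5 (Hank): course_id=5 -> matches Statistics
  - enrollment 6 (Xander): course_id=1 -> matches History
  - enrollment 7 (Eli): course_id=4 -> matches Discrete Math
  - enrollment 8 (George): course_id=NULL, no match -> kept with NULL
All 8 rows appear; 1 has NULL course.

SQL:
SELECT a.student, b.title AS course
FROM enrollments a
LEFT JOIN courses b ON a.course_id = b.id

Result:
student | course       
--------+--------------
Chris   | Networks     
Bob     | Statistics   
Nate    | Networks     
Sam     | Networks     
Hank    | Statistics   
Xander  | History      
Eli     | Discrete Math
George  | NULL         


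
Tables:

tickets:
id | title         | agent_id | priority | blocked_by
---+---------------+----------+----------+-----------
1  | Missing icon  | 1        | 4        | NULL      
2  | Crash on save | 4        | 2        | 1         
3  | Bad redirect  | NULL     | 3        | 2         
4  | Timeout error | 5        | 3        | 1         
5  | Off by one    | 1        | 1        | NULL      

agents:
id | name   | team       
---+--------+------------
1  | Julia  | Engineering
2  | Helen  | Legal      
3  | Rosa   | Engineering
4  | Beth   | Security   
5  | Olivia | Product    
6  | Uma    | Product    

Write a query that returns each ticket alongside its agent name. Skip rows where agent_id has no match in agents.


INNER JOIN keeps only tickets rows whose agent_id matches an id in agents. Walk through each ticket:
  - ticket 1 (Missing icon): agent_id=1 -> matches Julia
  - ticket 2 (Crash on save): agent_id=4 -> matches Beth
  - ticket 3 (Bad redirect): agent_id=NULL, no match -> dropped
  - ticket 4 (Timeout error): agent_id=5 -> matches Olivia
  - ticket 5 (Off by one): agent_id=1 -> matches Julia
So 1 of 5 rows is dropped.

SQL:
SELECT a.title, b.name AS agent
FROM tickets a
INNER JOIN agents b ON a.agent_id = b.id

Result:
title         | agent 
--------------+-------
Missing icon  | Julia 
Crash on save | Beth  
Timeout error | Olivia
Off by one    | Julia 


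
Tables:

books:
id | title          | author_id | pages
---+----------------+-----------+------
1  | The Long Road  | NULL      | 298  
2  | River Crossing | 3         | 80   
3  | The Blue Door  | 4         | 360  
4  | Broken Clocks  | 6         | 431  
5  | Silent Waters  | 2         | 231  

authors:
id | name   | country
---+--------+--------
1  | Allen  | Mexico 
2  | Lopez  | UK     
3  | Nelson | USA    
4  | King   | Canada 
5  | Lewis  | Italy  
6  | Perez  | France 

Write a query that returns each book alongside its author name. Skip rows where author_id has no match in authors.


INNER JOIN keeps only books rows whose author_id matches an id in authors. Walk through each book:
  - book 1 (The Long Road): author_id=NULL, no match -> dropped
  - book 2 (River Crossing): author_id=3 -> matches Nelson
  - book 3 (The Blue Door): author_id=4 -> matches King
  - book 4 (Broken Clocks): author_id=6 -> matches Perez
  - book 5 (Silent Waters): author_id=2 -> matches Lopez
So 1 of 5 rows is dropped.

SQL:
SELECT a.title, b.name AS author
FROM books a
INNER JOIN authors b ON a.author_id = b.id

Result:
title          | author
---------------+-------
River Crossing | Nelson
The Blue Door  | King  
Broken Clocks  | Perez 
Silent Waters  | Lopez 


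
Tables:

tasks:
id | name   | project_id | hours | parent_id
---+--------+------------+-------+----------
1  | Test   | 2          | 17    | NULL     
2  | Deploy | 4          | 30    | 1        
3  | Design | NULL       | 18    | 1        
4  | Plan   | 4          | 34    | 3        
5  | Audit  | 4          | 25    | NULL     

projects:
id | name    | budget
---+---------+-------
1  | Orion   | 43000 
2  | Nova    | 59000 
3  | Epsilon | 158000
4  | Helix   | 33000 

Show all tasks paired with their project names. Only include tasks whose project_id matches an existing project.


INNER JOIN keeps only tasks rows whose project_id matches an id in projects. Walk through each task:
  - task 1 (Test): project_id=2 -> matches Nova
  - task 2 (Deploy): project_id=4 -> matches Helix
  - task 3 (Design): project_id=NULL, no match -> dropped
  - task 4 (Plan): project_id=4 -> matches Helix
  - task 5 (Audit): project_id=4 -> matches Helix
So 1 of 5 rows is dropped.

SQL:
SELECT a.name, b.name AS project
FROM tasks a
INNER JOIN projects b ON a.project_id = b.id

Result:
name   | project
-------+--------
Test   | Nova   
Deploy | Helix  
Plan   | Helix  
Audit  | Helix  


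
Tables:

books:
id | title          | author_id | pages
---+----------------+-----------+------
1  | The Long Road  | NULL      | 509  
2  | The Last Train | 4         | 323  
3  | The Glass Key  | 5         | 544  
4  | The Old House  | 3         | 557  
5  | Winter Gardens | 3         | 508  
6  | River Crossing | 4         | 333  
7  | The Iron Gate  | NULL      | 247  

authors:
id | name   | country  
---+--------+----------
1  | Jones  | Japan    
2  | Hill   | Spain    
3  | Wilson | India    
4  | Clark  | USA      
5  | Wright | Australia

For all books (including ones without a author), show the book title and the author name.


LEFT JOIN keeps every row from books (the left table); where author_id has no match in authors, the author columns become NULL. Walk through each book:
  - book 1 (The Long Road): author_id=NULL, no match -> kept with NULL
  - book 2 (The Last Train): author_id=4 -> matches Clark
  - book 3 (The Glass Key): author_id=5 -> matches Wright
  - book 4 (The Old House): author_id=3 -> matches Wilson
  - book 5 (Winter Gardens): author_id=3 -> matches Wilson
  - book 6 (River Crossing): author_id=4 -> matches Clark
  - book 7 (The Iron Gate): author_id=NULL, no match -> kept with NULL
All 7 rows appear; 2 have NULL author.

SQL:
SELECT a.title, b.name AS author
FROM books a
LEFT JOIN authors b ON a.author_id = b.id

Result:
title          | author
---------------+-------
The Long Road  | NULL  
The Last Train | Clark 
The Glass Key  | Wright
The Old House  | Wilson
Winter Gardens | Wilson
River Crossing | Clark 
The Iron Gate  | NULL  


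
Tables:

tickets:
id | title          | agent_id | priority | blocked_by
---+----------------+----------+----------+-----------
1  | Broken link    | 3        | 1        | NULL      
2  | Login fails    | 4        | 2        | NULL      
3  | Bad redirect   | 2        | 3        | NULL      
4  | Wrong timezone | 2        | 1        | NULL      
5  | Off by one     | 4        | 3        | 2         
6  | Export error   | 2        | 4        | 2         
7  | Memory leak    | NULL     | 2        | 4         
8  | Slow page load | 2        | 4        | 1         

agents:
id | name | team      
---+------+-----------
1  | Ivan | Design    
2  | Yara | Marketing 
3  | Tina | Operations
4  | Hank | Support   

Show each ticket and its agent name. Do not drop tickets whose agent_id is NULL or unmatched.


LEFT JOIN keeps every row from tickets (the left table); where agent_id has no match in agents, the agent columns become NULL. Walk through each ticket:
  - ticket 1 (Broken link): agent_id=3 -> matches Tina
  - ticket 2 (Login fails): agent_id=4 -> matches Hank
  - ticket 3 (Bad redirect): agent_id=2 -> matches Yara
  - ticket 4 (Wrong timezone): agent_id=2 -> matches Yara
  - ticket 5 (Off by one): agent_id=4 -> matches Hank
  - ticket 6 (Export error): agent_id=2 -> matches Yara
  - ticket 7 (Memory leak): agent_id=NULL, no match -> kept with NULL
  - ticket 8 (Slow page load): agent_id=2 -> matches Yara
All 8 rows appear; 1 has NULL agent.

SQL:
SELECT a.title, b.name AS agent
FROM tickets a
LEFT JOIN agents b ON a.agent_id = b.id

Result:
title          | agent
---------------+------
Broken link    | Tina 
Login fails    | Hank 
Bad redirect   | Yara 
Wrong timezone | Yara 
Off by one     | Hank 
Export error   | Yara 
Memory leak    | NULL 
Slow page load | Yara 


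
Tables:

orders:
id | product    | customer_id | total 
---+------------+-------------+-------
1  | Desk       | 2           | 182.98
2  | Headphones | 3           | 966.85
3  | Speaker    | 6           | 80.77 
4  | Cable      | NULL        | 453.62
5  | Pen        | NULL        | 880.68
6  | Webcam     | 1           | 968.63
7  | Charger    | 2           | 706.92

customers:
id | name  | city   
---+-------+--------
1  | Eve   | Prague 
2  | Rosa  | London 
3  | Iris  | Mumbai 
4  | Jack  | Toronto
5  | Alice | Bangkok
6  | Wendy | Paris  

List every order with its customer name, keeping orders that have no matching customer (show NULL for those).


LEFT JOIN keeps every row from orders (the left table); where customer_id has no match in customers, the customer columns become NULL. Walk through each order:
  - order 1 (Desk): customer_id=2 -> matches Rosa
  - order 2 (Headphones): customer_id=3 -> matches Iris
  - order 3 (Speaker): customer_id=6 -> matches Wendy
  - order 4 (Cable): customer_id=NULL, no match -> kept with NULL
  - order 5 (Pen): customer_id=NULL, no match -> kept with NULL
  - order 6 (Webcam): customer_id=1 -> matches Eve
  - order 7 (Charger): customer_id=2 -> matches Rosa
All 7 rows appear; 2 have NULL customer.

SQL:
SELECT a.product, b.name AS customer
FROM orders a
LEFT JOIN customers b ON a.customer_id = b.id

Result:
product    | customer
-----------+---------
Desk       | Rosa    
Headphones | Iris    
Speaker    | Wendy   
Cable      | NULL    
Pen        | NULL    
Webcam     | Eve     
Charger    | Rosa    


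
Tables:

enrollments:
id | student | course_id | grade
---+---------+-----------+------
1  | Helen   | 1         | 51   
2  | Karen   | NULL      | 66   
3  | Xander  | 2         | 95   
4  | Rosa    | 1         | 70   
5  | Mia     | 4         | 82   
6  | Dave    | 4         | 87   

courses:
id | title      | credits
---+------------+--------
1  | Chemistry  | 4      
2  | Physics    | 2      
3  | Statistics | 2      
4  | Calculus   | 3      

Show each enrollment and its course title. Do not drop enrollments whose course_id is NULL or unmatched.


LEFT JOIN keeps every row from enrollments (the left table); where course_id has no match in courses, the course columns become NULL. Walk through each enrollment:
  - enrollment 1 (Helen): course_id=1 -> matches Chemistry
  - enrollment 2 (Karen): course_id=NULL, no match -> kept with NULL
  - enrollment 3 (Xander): course_id=2 -> matches Physics
  - enrollment 4 (Rosa): course_id=1 -> matches Chemistry
  - enrollment 5 (Mia): course_id=4 -> matches Calculus
  - enrollment 6 (Dave): course_id=4 -> matches Calculus
All 6 rows appear; 1 has NULL course.

SQL:
SELECT a.student, b.title AS course
FROM enrollments a
LEFT JOIN courses b ON a.course_id = b.id

Result:
student | course   
--------+----------
Helen   | Chemistry
Karen   | NULL     
Xander  | Physics  
Rosa    | Chemistry
Mia     | Calculus 
Dave    | Calculus 


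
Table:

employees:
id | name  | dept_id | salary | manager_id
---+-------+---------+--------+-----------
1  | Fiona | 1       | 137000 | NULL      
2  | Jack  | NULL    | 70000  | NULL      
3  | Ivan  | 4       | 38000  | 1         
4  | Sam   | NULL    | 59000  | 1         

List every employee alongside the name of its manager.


This is a self-join: employees is joined to a second copy of itself, matching each row's manager_id to another row's id. Use LEFT JOIN so rows with manager_id=NULL are kept.
  - employee 1 (Fiona): manager_id=NULL -> NULL
  - employee 2 (Jack): manager_id=NULL -> NULL
  - employee 3 (Ivan): manager_id=1 -> Fiona
  - employee 4 (Sam): manager_id=1 -> Fiona

SQL:
SELECT a.name AS item, b.name AS manager
FROM employees a
LEFT JOIN employees b ON a.manager_id = b.id

Result:
item  | manager
------+--------
Fiona | NULL   
Jack  | NULL   
Ivan  | Fiona  
Sam   | Fiona  


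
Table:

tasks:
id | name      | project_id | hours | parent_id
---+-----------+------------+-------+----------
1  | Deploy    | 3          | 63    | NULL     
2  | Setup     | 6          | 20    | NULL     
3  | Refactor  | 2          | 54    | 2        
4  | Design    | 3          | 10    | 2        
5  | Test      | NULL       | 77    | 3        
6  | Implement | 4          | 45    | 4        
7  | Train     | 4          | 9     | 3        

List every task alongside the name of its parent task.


This is a self-join: tasks is joined to a second copy of itself, matching each row's parent_id to another row's id. Use LEFT JOIN so rows with parent_id=NULL are kept.
  - task 1 (Deploy): parent_id=NULL -> NULL
  - task 2 (Setup): parent_id=NULL -> NULL
  - task 3 (Refactor): parent_id=2 -> Setup
  - task 4 (Design): parent_id=2 -> Setup
  - task 5 (Test): parent_id=3 -> Refactor
  - task 6 (Implement): parent_id=4 -> Design
  - task 7 (Train): parent_id=3 -> Refactor

SQL:
SELECT a.name AS item, b.name AS parent
FROM tasks a
LEFT JOIN tasks b ON a.parent_id = b.id

Result:
item      | parent  
----------+---------
Deploy    | NULL    
Setup     | NULL    
Refactor  | Setup   
Design    | Setup   
Test      | Refactor
Implement | Design  
Train     | Refactor


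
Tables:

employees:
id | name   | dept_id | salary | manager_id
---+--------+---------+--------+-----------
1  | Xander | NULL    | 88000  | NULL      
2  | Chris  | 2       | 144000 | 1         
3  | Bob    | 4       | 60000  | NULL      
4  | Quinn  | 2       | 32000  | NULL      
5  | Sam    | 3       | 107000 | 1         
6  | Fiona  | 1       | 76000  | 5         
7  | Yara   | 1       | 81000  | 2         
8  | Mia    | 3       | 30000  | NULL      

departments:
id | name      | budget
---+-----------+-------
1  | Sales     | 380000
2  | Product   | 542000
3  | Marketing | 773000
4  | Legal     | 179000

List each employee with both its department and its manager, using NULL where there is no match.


Two LEFT JOINs from the same base table employees: one to departments via dept_id, one to employees itself via manager_id. Both are LEFT so every employee is preserved.
Match against departments:
  - employee 1 (Xander): dept_id=NULL, no match -> kept with NULL
  - employee 2 (Chris): dept_id=2 -> matches Product
  - employee 3 (Bob): dept_id=4 -> matches Legal
  - employee 4 (Quinn): dept_id=2 -> matches Product
  - employee 5 (Sam): dept_id=3 -> matches Marketing
  - employee 6 (Fiona): dept_id=1 -> matches Sales
  - employee 7 (Yara): dept_id=1 -> matches Sales
  - employee 8 (Mia): dept_id=3 -> matches Marketing
Match against employees (self):
  - employee 1 (Xander): manager_id=NULL -> NULL
  - employee 2 (Chris): manager_id=1 -> Xander
  - employee 3 (Bob): manager_id=NULL -> NULL
  - employee 4 (Quinn): manager_id=NULL -> NULL
  - employee 5 (Sam): manager_id=1 -> Xander
  - employee 6 (Fiona): manager_id=5 -> Sam
  - employee 7 (Yara): manager_id=2 -> Chris
  - employee 8 (Mia): manager_id=NULL -> NULL

SQL:
SELECT a.name, b.name AS department, c.name AS manager
FROM employees a
LEFT JOIN departments b ON a.dept_id = b.id
LEFT JOIN employees c ON a.manager_id = c.id

Result:
name   | department | manager
-------+------------+--------
Xander | NULL       | NULL   
Chris  | Product    | Xander 
Bob    | Legal      | NULL   
Quinn  | Product    | NULL   
Sam    | Marketing  | Xander 
Fiona  | Sales      | Sam    
Yara   | Sales      | Chris  
Mia    | Marketing  | NULL   


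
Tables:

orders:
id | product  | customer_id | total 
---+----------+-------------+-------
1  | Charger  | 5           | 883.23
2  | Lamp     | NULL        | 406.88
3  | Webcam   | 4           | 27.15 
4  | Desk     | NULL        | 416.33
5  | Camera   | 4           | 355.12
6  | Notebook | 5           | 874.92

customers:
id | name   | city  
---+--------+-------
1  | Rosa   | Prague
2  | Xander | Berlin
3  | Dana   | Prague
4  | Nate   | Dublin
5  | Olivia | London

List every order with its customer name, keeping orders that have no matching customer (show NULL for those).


LEFT JOIN keeps every row from orders (the left table); where customer_id has no match in customers, the customer columns become NULL. Walk through each order:
  - order 1 (Charger): customer_id=5 -> matches Olivia
  - order 2 (Lamp): customer_id=NULL, no match -> kept with NULL
  - order 3 (Webcam): customer_id=4 -> matches Nate
  - order 4 (Desk): customer_id=NULL, no match -> kept with NULL
  - order 5 (Camera): customer_id=4 -> matches Nate
  - order 6 (Notebook): customer_id=5 -> matches Olivia
All 6 rows appear; 2 have NULL customer.

SQL:
SELECT a.product, b.name AS customer
FROM orders a
LEFT JOIN customers b ON a.customer_id = b.id

Result:
product  | customer
---------+---------
Charger  | Olivia  
Lamp     | NULL    
Webcam   | Nate    
Desk     | NULL    
Camera   | Nate    
Notebook | Olivia  
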